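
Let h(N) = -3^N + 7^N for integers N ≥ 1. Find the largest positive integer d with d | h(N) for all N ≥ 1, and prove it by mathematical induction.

Computing the first values: h(1) = 4 and h(2) = 40; gcd(4, 40) = 4, so d ≤ 4.
We prove 4 | -3^N + 7^N for all N ≥ 1 by induction on N.
When N = 1: h(1) = 4 = 4·(1), so 4 | h(1).
For the inductive step, assume it holds for an arbitrary p ≥ 1, i.e. 4 | h(p). Then
7^{p+1} − 3^{p+1} = 7·7^p − 3·3^p = 7·(7^p − 3^p) + (4)·3^p. The first term is divisible by 4 by the inductive hypothesis, and the second term (4)·3^p is divisible by 4 since 4 | 4. Hence 4 | h(p+1).
By induction, the statement is established for all N ≥ 1.
Therefore the largest such d is 4.

d = 4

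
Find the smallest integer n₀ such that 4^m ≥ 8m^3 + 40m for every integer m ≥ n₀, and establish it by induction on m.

n₀ = 6

At m = 5: 1024 < 1200, so the inequality fails and n₀ ≥ 6. We prove 4^m ≥ 8m^3 + 40m for all m ≥ 6.
Base step (m = 6): 4^m = 4096 and 8m^3 + 40m = 1968, so 4096 ≥ 1968.
For the inductive step, assume it holds for an arbitrary i ≥ 6, so 4^i ≥ 8i^3 + 40i.
Then 4^(i + 1) = 4·(4^i) ≥ 4·(8i^3 + 40i).
Also, for i ≥ 6 we have 4·(8i^3 + 40i) ≥ 8(i+1)^3 + 40(i+1), since 4·(8i^3 + 40i) − (8(i+1)^3 + 40(i+1)) = 24i^3 - 24i^2 + 96i - 48, which is nonnegative for all i ≥ 6.
Combining, 4^(i + 1) ≥ 8(i+1)^3 + 40(i+1).
This completes the induction.
Hence the smallest such n₀ is 6.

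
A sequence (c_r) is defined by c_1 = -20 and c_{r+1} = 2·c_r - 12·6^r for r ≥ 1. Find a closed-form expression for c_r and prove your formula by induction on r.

c_r = -2^r - 3·6^r

Computing the first terms: c_1 = -20, c_2 = -112, c_3 = -656. This suggests c_r = -2^r - 3·6^r.
Base case (r = 1): the formula gives -20 = -20 = c_1.
Inductive step: assume the claim holds for r = i, so c_i = -2^i - 3·6^i.
Then c_{i+1} = 2·c_i - 12·6^i = 2·(-2^i - 3·6^i) - 12·6^i = -2^(i + 1) - 3·6^(i + 1),
which is the claimed formula at r = i+1.
By induction, the statement is established for all r ≥ 1.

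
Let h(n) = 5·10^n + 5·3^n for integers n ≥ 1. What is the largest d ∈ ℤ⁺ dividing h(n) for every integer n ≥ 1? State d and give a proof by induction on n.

d = 5

Computing the first values: h(1) = 65 and h(2) = 545; gcd(65, 545) = 5, so d ≤ 5.
We prove 5 | 5·10^n + 5·3^n for all n ≥ 1 by induction on n.
When n = 1: h(1) = 65 = 5·(13), so 5 | h(1).
Suppose the result is true for n = j, i.e. 5 | h(j). Then
h(j+1) − 10·h(j) = (5·10^(j+1) + 5·3^(j+1)) − 10·(5·10^j + 5·3^j) = (5)·3^j·(3 − 10) = (-35)·3^j. Since 5 | h(j) by the inductive hypothesis, 5 | 10·h(j); and 5 | -35 since -35 = 5·-7. Therefore 5 | h(j+1).
Hence, by induction on n, the claim holds for every n ≥ 1.
Therefore the largest such d is 5.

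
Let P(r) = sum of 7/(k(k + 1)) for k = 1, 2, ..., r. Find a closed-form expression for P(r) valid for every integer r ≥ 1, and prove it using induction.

We claim P(r) = 7r/(r + 1) for all r ≥ 1.
For the base case r = 1: P(1) = 7/2, and the closed form gives 7/2. They agree.
Inductive step: assume the claim holds for r = k, so P(k) = 7k/(k + 1).
Then P(k+1) = P(k) + (7/((k + 1)(k + 2))) = (7k/(k + 1)) + (7/((k + 1)(k + 2))).
Simplifying, P(k+1) = 7(k + 1)/(k + 2) = 7(k+1)/((k+1) + 1),
which is the closed form with r = k+1.
This completes the induction.

P(r) = 7r/(r + 1)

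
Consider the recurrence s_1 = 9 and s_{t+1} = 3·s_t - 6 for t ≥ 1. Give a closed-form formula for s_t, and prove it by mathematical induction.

Computing the first terms: s_1 = 9, s_2 = 21, s_3 = 57. This suggests s_t = 2·3^t + 3.
Base step (t = 1): the formula gives 9 = 9 = s_1.
Suppose the result is true for t = k, so s_k = 2·3^k + 3.
Then s_{k+1} = 3·s_k - 6 = 3·(2·3^k + 3) - 6 = 2·3^(k + 1) + 3,
which is the claimed formula at t = k+1.
By induction, the statement is established for all t ≥ 1.

s_t = 2·3^t + 3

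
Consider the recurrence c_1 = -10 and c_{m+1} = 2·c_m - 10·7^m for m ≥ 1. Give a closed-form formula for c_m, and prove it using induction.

c_m = 2^(m + 1) - 2·7^m

Computing the first terms: c_1 = -10, c_2 = -90, c_3 = -670. This suggests c_m = 2^(m + 1) - 2·7^m.
Base case (m = 1): the formula gives -10 = -10 = c_1.
Suppose the result is true for m = r, so c_r = 2^(r + 1) - 2·7^r.
Then c_{r+1} = 2·c_r - 10·7^r = 2·(2^(r + 1) - 2·7^r) - 10·7^r = 2^(r + 2) - 2·7^(r + 1) = 2^((r+1) + 1) - 2·7^(r+1),
which is the claimed formula at m = r+1.
Hence, by induction on m, the claim holds for every m ≥ 1.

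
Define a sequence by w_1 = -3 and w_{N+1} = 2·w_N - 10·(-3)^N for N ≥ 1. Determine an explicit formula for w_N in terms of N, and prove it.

Computing the first terms: w_1 = -3, w_2 = 24, w_3 = -42. This suggests w_N = 2(-3)^N + 3·2^(N - 1).
When N = 1: the formula gives -3 = -3 = w_1.
For the inductive step, assume it holds for an arbitrary m ≥ 1, so w_m = 2(-3)^m + 3·2^(m - 1).
Then w_{m+1} = 2·w_m - 10·(-3)^m = 2·(2(-3)^m + 3·2^(m - 1)) - 10·(-3)^m = 2(-3)^(m + 1) + 3·2^m = 2(-3)^(m+1) + 3·2^((m+1) - 1),
which is the claimed formula at N = m+1.
By the principle of mathematical induction, the result holds for all N ≥ 1.

w_N = 2(-3)^N + 3·2^(N - 1)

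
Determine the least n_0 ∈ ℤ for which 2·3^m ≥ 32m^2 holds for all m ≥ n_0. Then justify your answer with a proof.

At m = 5: 486 < 800, so the inequality fails and n_0 ≥ 6. We prove 2·3^m ≥ 32m^2 for all m ≥ 6.
Base case (m = 6): 2·3^m = 1458 and 32m^2 = 1152, so 1458 ≥ 1152.
For the inductive step, assume it holds for an arbitrary k ≥ 6, so 2·3^k ≥ 32k^2.
Then 2·3^(k + 1) = 3·(2·3^k) ≥ 3·(32k^2).
Also, for k ≥ 6 we have 3·(32k^2) ≥ 32(k+1)^2, since 3 ≥ (1 + 1/k)^2 for all k ≥ 6.
Combining, 2·3^(k + 1) ≥ 32(k+1)^2.
Hence, by induction on m, the claim holds for every m ≥ 6.
Hence the smallest such n_0 is 6.

n_0 = 6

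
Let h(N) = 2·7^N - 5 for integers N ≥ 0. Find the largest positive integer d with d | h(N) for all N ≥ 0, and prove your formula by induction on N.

Computing the first values: h(0) = -3 and h(1) = 9; gcd(-3, 9) = 3, so d ≤ 3.
We prove 3 | 2·7^N - 5 for all N ≥ 0 by induction on N.
For the base case N = 0: h(0) = -3 = 3·(-1), so 3 | h(0).
Suppose the result is true for N = m, i.e. 3 | h(m). Then
h(m+1) = 2·7^(m+1) - 5 = 7·(2·7^m - 5) + 30 = 7·h(m) + 30. The first term is divisible by 3 by the inductive hypothesis, and 30 is divisible by 3. Hence 3 | h(m+1).
This completes the induction.
Therefore the largest such d is 3.

d = 3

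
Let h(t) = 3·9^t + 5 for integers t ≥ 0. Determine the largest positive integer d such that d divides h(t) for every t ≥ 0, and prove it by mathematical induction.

d = 8

Computing the first values: h(0) = 8 and h(1) = 32; gcd(8, 32) = 8, so d ≤ 8.
We prove 8 | 3·9^t + 5 for all t ≥ 0 by induction on t.
For the base case t = 0: h(0) = 8 = 8·(1), so 8 | h(0).
Suppose the result is true for t = m, i.e. 8 | h(m). Then
h(m+1) = 3·9^(m+1) + 5 = 9·(3·9^m + 5) - 40 = 9·h(m) - 40. The first term is divisible by 8 by the inductive hypothesis, and -40 is divisible by 8. Hence 8 | h(m+1).
By induction, the statement is established for all t ≥ 0.
Therefore the largest such d is 8.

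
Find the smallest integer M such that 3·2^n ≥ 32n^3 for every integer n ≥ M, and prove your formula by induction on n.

At n = 15: 98304 < 108000, so the inequality fails and M ≥ 16. We prove 3·2^n ≥ 32n^3 for all n ≥ 16.
Base step (n = 16): 3·2^n = 196608 and 32n^3 = 131072, so 196608 ≥ 131072.
Inductive step: assume the claim holds for n = r, so 3·2^r ≥ 32r^3.
Then 3·2^(r + 1) = 2·(3·2^r) ≥ 2·(32r^3).
Also, for r ≥ 16 we have 2·(32r^3) ≥ 32(r+1)^3, since 2 ≥ (1 + 1/r)^3 for all r ≥ 16.
Combining, 3·2^(r + 1) ≥ 32(r+1)^3.
By the principle of mathematical induction, the result holds for all n ≥ 16.
Hence the smallest such M is 16.

M = 16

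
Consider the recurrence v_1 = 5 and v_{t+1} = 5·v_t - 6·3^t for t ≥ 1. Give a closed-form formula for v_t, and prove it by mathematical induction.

Computing the first terms: v_1 = 5, v_2 = 7, v_3 = -19. This suggests v_t = 3^(t + 1) - 4·5^(t - 1).
When t = 1: the formula gives 5 = 5 = v_1.
Inductive step: assume the claim holds for t = r, so v_r = 3^(r + 1) - 4·5^(r - 1).
Then v_{r+1} = 5·v_r - 6·3^r = 5·(3^(r + 1) - 4·5^(r - 1)) - 6·3^r = 3^(r + 2) - 4·5^r = 3^((r+1) + 1) - 4·5^((r+1) - 1),
which is the claimed formula at t = r+1.
By induction, the statement is established for all t ≥ 1.

v_t = 3^(t + 1) - 4·5^(t - 1)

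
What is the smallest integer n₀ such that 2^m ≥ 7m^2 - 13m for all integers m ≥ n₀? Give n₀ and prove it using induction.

At m = 8: 256 < 344, so the inequality fails and n₀ ≥ 9. We prove 2^m ≥ 7m^2 - 13m for all m ≥ 9.
Base step (m = 9): 2^m = 512 and 7m^2 - 13m = 450, so 512 ≥ 450.
Inductive step: suppose the statement holds for some p ≥ 9, so 2^p ≥ 7p^2 - 13p.
Then 2^(p + 1) = 2·(2^p) ≥ 2·(7p^2 - 13p).
Also, for p ≥ 9 we have 2·(7p^2 - 13p) ≥ 7(p+1)^2 - 13(p+1), since 2·(7p^2 - 13p) − (7(p+1)^2 - 13(p+1)) = 7p^2 - 27p + 6, which is nonnegative for all p ≥ 9.
Combining, 2^(p + 1) ≥ 7(p+1)^2 - 13(p+1).
By induction, the statement is established for all m ≥ 9.
Hence the smallest such n₀ is 9.

n₀ = 9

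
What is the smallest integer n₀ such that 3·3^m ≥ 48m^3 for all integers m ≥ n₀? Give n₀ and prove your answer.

n₀ = 9

At m = 8: 19683 < 24576, so the inequality fails and n₀ ≥ 9. We prove 3·3^m ≥ 48m^3 for all m ≥ 9.
Base case (m = 9): 3·3^m = 59049 and 48m^3 = 34992, so 59049 ≥ 34992.
Inductive step: assume the claim holds for m = k, so 3·3^k ≥ 48k^3.
Then 3·3^(k + 1) = 3·(3·3^k) ≥ 3·(48k^3).
Also, for k ≥ 9 we have 3·(48k^3) ≥ 48(k+1)^3, since 3 ≥ (1 + 1/k)^3 for all k ≥ 9.
Combining, 3·3^(k + 1) ≥ 48(k+1)^3.
Hence, by induction on m, the claim holds for every m ≥ 9.
Hence the smallest such n₀ is 9.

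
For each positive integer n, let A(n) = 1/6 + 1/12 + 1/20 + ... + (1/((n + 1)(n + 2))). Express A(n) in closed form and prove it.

We claim A(n) = n/(2(n + 2)) for all n ≥ 1.
When n = 1: A(1) = 1/6, and the closed form gives 1/6. They agree.
Suppose the result is true for n = p, so A(p) = p/(2(p + 2)).
Then A(p+1) = A(p) + (1/((p + 2)(p + 3))) = (p/(2(p + 2))) + (1/((p + 2)(p + 3))).
Simplifying, A(p+1) = (p + 1)/(2(p + 3)) = (p+1)/(2((p+1) + 2)),
which is the closed form with n = p+1.
By induction, the statement is established for all n ≥ 1.

A(n) = n/(2(n + 2))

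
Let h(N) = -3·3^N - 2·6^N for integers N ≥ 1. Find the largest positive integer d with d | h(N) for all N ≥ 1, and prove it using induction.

Computing the first values: h(1) = -21 and h(2) = -99; gcd(-21, -99) = 3, so d ≤ 3.
We prove 3 | -3·3^N - 2·6^N for all N ≥ 1 by induction on N.
Base case (N = 1): h(1) = -21 = 3·(-7), so 3 | h(1).
Inductive step: suppose the statement holds for some j ≥ 1, i.e. 3 | h(j). Then
h(j+1) − 6·h(j) = (-3·3^(j+1) - 2·6^(j+1)) − 6·(-3·3^j - 2·6^j) = (-3)·3^j·(3 − 6) = (9)·3^j. Since 3 | h(j) by the inductive hypothesis, 3 | 6·h(j); and 3 | 9 since 9 = 3·3. Therefore 3 | h(j+1).
Hence, by induction on N, the claim holds for every N ≥ 1.
Therefore the largest such d is 3.

d = 3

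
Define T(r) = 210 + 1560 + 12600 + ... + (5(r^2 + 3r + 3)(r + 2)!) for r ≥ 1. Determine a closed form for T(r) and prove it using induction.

T(r) = (5r + 5)(r + 3)! - 30

We claim T(r) = (5r + 5)(r + 3)! - 30 for all r ≥ 1.
For the base case r = 1: T(1) = 210, and the closed form gives 210. They agree.
Inductive step: assume the claim holds for r = j, so T(j) = (5j + 5)(j + 3)! - 30.
Then T(j+1) = T(j) + (5(j^2 + 5j + 7)(j + 3)!) = ((5j + 5)(j + 3)! - 30) + (5(j^2 + 5j + 7)(j + 3)!).
Simplifying, T(j+1) = (5(j+1) + 5)((j+1) + 3)! - 30,
which is the closed form with r = j+1.
By induction, the statement is established for all r ≥ 1.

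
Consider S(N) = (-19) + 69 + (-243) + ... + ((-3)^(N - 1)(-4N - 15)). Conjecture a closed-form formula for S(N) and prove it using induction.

We claim S(N) = (-3)^N(N + 4) - 4 for all N ≥ 1.
When N = 1: S(1) = -19, and the closed form gives -19. They agree.
For the inductive step, assume it holds for an arbitrary r ≥ 1, so S(r) = (-3)^r(r + 4) - 4.
Then S(r+1) = S(r) + ((-3)^r(-4r - 19)) = ((-3)^r(r + 4) - 4) + ((-3)^r(-4r - 19)).
Simplifying, S(r+1) = -3(-3)^r·r - 15(-3)^r - 4 = (-3)^(r+1)((r+1) + 4) - 4,
which is the closed form with N = r+1.
By induction, the statement is established for all N ≥ 1.

S(N) = (-3)^N(N + 4) - 4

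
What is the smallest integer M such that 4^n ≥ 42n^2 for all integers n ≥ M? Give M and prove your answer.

M = 6

At n = 5: 1024 < 1050, so the inequality fails and M ≥ 6. We prove 4^n ≥ 42n^2 for all n ≥ 6.
Base step (n = 6): 4^n = 4096 and 42n^2 = 1512, so 4096 ≥ 1512.
For the inductive step, assume it holds for an arbitrary i ≥ 6, so 4^i ≥ 42i^2.
Then 4^(i + 1) = 4·(4^i) ≥ 4·(42i^2).
Also, for i ≥ 6 we have 4·(42i^2) ≥ 42(i+1)^2, since 4 ≥ (1 + 1/i)^2 for all i ≥ 6.
Combining, 4^(i + 1) ≥ 42(i+1)^2.
This completes the induction.
Hence the smallest such M is 6.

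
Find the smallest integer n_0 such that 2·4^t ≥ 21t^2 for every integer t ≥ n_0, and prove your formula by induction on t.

n_0 = 4

At t = 3: 128 < 189, so the inequality fails and n_0 ≥ 4. We prove 2·4^t ≥ 21t^2 for all t ≥ 4.
Base case (t = 4): 2·4^t = 512 and 21t^2 = 336, so 512 ≥ 336.
Suppose the result is true for t = j, so 2·4^j ≥ 21j^2.
Then 2·4^(j + 1) = 4·(2·4^j) ≥ 4·(21j^2).
Also, for j ≥ 4 we have 4·(21j^2) ≥ 21(j+1)^2, since 4 ≥ (1 + 1/j)^2 for all j ≥ 4.
Combining, 2·4^(j + 1) ≥ 21(j+1)^2.
This completes the induction.
Hence the smallest such n_0 is 4.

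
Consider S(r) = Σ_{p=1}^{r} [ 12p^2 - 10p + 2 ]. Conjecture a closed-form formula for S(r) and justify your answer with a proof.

We claim S(r) = r(4r^2 + r - 1) for all r ≥ 1.
Base step (r = 1): S(1) = 4, and the closed form gives 4. They agree.
Suppose the result is true for r = p, so S(p) = p(4p^2 + p - 1).
Then S(p+1) = S(p) + (12p^2 + 14p + 4) = (p(4p^2 + p - 1)) + (12p^2 + 14p + 4).
Simplifying, S(p+1) = (p + 1)(4p^2 + 9p + 4) = (p+1)(4(p+1)^2 + (p+1) - 1),
which is the closed form with r = p+1.
By the principle of mathematical induction, the result holds for all r ≥ 1.

S(r) = r(4r^2 + r - 1)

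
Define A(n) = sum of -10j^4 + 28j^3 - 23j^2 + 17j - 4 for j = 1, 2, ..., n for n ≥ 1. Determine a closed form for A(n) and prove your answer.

We claim A(n) = -n(2n^4 - 2n^3 - 3n^2 - 4n - 1) for all n ≥ 1.
For the base case n = 1: A(1) = 8, and the closed form gives 8. They agree.
Inductive step: suppose the statement holds for some j ≥ 1, so A(j) = j(-2j^4 + 2j^3 + 3j^2 + 4j + 1).
Then A(j+1) = A(j) + (-10j^4 - 12j^3 + j^2 + 15j + 8) = (j(-2j^4 + 2j^3 + 3j^2 + 4j + 1)) + (-10j^4 - 12j^3 + j^2 + 15j + 8).
Simplifying, A(j+1) = -(j + 1)(2j^4 + 6j^3 + 3j^2 - 8j - 8) = -(j+1)(2(j+1)^4 - 2(j+1)^3 - 3(j+1)^2 - 4(j+1) - 1),
which is the closed form with n = j+1.
This completes the induction.

A(n) = -n(2n^4 - 2n^3 - 3n^2 - 4n - 1)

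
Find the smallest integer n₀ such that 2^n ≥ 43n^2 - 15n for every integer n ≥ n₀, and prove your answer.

n₀ = 13

At n = 12: 4096 < 6012, so the inequality fails and n₀ ≥ 13. We prove 2^n ≥ 43n^2 - 15n for all n ≥ 13.
For the base case n = 13: 2^n = 8192 and 43n^2 - 15n = 7072, so 8192 ≥ 7072.
Inductive step: assume the claim holds for n = j, so 2^j ≥ 43j^2 - 15j.
Then 2^(j + 1) = 2·(2^j) ≥ 2·(43j^2 - 15j).
Also, for j ≥ 13 we have 2·(43j^2 - 15j) ≥ 43(j+1)^2 - 15(j+1), since 2·(43j^2 - 15j) − (43(j+1)^2 - 15(j+1)) = 43j^2 - 101j - 28, which is nonnegative for all j ≥ 13.
Combining, 2^(j + 1) ≥ 43(j+1)^2 - 15(j+1).
By induction, the statement is established for all n ≥ 13.
Hence the smallest such n₀ is 13.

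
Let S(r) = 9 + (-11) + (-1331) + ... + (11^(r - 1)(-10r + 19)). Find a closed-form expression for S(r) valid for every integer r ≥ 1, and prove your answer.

S(r) = 11^r(-r + 2) - 2

We claim S(r) = 11^r(-r + 2) - 2 for all r ≥ 1.
For the base case r = 1: S(1) = 9, and the closed form gives 9. They agree.
Inductive step: suppose the statement holds for some j ≥ 1, so S(j) = 11^j(-j + 2) - 2.
Then S(j+1) = S(j) + (11^j(-10j + 9)) = (11^j(-j + 2) - 2) + (11^j(-10j + 9)).
Simplifying, S(j+1) = -11^(j + 1)j + 11^(j + 1) - 2 = 11^(j+1)(-(j+1) + 2) - 2,
which is the closed form with r = j+1.
Hence, by induction on r, the claim holds for every r ≥ 1.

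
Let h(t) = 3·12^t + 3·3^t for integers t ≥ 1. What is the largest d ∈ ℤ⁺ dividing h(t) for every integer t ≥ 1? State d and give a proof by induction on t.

d = 9

Computing the first values: h(1) = 45 and h(2) = 459; gcd(45, 459) = 9, so d ≤ 9.
We prove 9 | 3·12^t + 3·3^t for all t ≥ 1 by induction on t.
When t = 1: h(1) = 45 = 9·(5), so 9 | h(1).
Inductive step: assume the claim holds for t = k, i.e. 9 | h(k). Then
h(k+1) − 12·h(k) = (3·12^(k+1) + 3·3^(k+1)) − 12·(3·12^k + 3·3^k) = (3)·3^k·(3 − 12) = (-27)·3^k. Since 9 | h(k) by the inductive hypothesis, 9 | 12·h(k); and 9 | -27 since -27 = 9·-3. Therefore 9 | h(k+1).
By the principle of mathematical induction, the result holds for all t ≥ 1.
Therefore the largest such d is 9.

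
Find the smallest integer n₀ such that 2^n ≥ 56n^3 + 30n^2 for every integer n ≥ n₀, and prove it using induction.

n₀ = 19

At n = 18: 262144 < 336312, so the inequality fails and n₀ ≥ 19. We prove 2^n ≥ 56n^3 + 30n^2 for all n ≥ 19.
For the base case n = 19: 2^n = 524288 and 56n^3 + 30n^2 = 394934, so 524288 ≥ 394934.
For the inductive step, assume it holds for an arbitrary p ≥ 19, so 2^p ≥ 56p^3 + 30p^2.
Then 2^(p + 1) = 2·(2^p) ≥ 2·(56p^3 + 30p^2).
Also, for p ≥ 19 we have 2·(56p^3 + 30p^2) ≥ 56(p+1)^3 + 30(p+1)^2, since 2·(56p^3 + 30p^2) − (56(p+1)^3 + 30(p+1)^2) = 56p^3 - 138p^2 - 228p - 86, which is nonnegative for all p ≥ 19.
Combining, 2^(p + 1) ≥ 56(p+1)^3 + 30(p+1)^2.
This completes the induction.
Hence the smallest such n₀ is 19.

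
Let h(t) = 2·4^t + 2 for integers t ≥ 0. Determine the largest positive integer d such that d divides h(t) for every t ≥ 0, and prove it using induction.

Computing the first values: h(0) = 4 and h(1) = 10; gcd(4, 10) = 2, so d ≤ 2.
We prove 2 | 2·4^t + 2 for all t ≥ 0 by induction on t.
Base step (t = 0): h(0) = 4 = 2·(2), so 2 | h(0).
Inductive step: suppose the statement holds for some r ≥ 0, i.e. 2 | h(r). Then
h(r+1) = 2·4^(r+1) + 2 = 4·(2·4^r + 2) - 6 = 4·h(r) - 6. The first term is divisible by 2 by the inductive hypothesis, and -6 is divisible by 2. Hence 2 | h(r+1).
This completes the induction.
Therefore the largest such d is 2.

d = 2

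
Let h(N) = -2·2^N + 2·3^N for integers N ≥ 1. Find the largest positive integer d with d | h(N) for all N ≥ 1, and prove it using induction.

d = 2

Computing the first values: h(1) = 2 and h(2) = 10; gcd(2, 10) = 2, so d ≤ 2.
We prove 2 | -2·2^N + 2·3^N for all N ≥ 1 by induction on N.
Base step (N = 1): h(1) = 2 = 2·(1), so 2 | h(1).
Inductive step: assume the claim holds for N = m, i.e. 2 | h(m). Then
h(m+1) − 3·h(m) = (-2·2^(m+1) + 2·3^(m+1)) − 3·(-2·2^m + 2·3^m) = (-2)·2^m·(2 − 3) = (2)·2^m. Since 2 | h(m) by the inductive hypothesis, 2 | 3·h(m); and 2 | 2 since 2 = 2·1. Therefore 2 | h(m+1).
By induction, the statement is established for all N ≥ 1.
Therefore the largest such d is 2.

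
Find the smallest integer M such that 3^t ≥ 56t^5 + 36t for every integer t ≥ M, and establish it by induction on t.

At t = 16: 43046721 < 58720832, so the inequality fails and M ≥ 17. We prove 3^t ≥ 56t^5 + 36t for all t ≥ 17.
When t = 17: 3^t = 129140163 and 56t^5 + 36t = 79512604, so 129140163 ≥ 79512604.
Inductive step: suppose the statement holds for some r ≥ 17, so 3^r ≥ 56r^5 + 36r.
Then 3^(r + 1) = 3·(3^r) ≥ 3·(56r^5 + 36r).
Also, for r ≥ 17 we have 3·(56r^5 + 36r) ≥ 56(r+1)^5 + 36(r+1), since 3·(56r^5 + 36r) − (56(r+1)^5 + 36(r+1)) = 112r^5 - 280r^4 - 560r^3 - 560r^2 - 208r - 92, which is nonnegative for all r ≥ 17.
Combining, 3^(r + 1) ≥ 56(r+1)^5 + 36(r+1).
This completes the induction.
Hence the smallest such M is 17.

M = 17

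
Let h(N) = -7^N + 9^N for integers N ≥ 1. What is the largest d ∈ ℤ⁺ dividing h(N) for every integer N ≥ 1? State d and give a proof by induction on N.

d = 2

Computing the first values: h(1) = 2 and h(2) = 32; gcd(2, 32) = 2, so d ≤ 2.
We prove 2 | -7^N + 9^N for all N ≥ 1 by induction on N.
Base case (N = 1): h(1) = 2 = 2·(1), so 2 | h(1).
Inductive step: suppose the statement holds for some p ≥ 1, i.e. 2 | h(p). Then
9^{p+1} − 7^{p+1} = 9·9^p − 7·7^p = 9·(9^p − 7^p) + (2)·7^p. The first term is divisible by 2 by the inductive hypothesis, and the second term (2)·7^p is divisible by 2 since 2 | 2. Hence 2 | h(p+1).
By the principle of mathematical induction, the result holds for all N ≥ 1.
Therefore the largest such d is 2.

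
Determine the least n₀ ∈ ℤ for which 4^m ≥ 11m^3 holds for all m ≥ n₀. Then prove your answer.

n₀ = 6

At m = 5: 1024 < 1375, so the inequality fails and n₀ ≥ 6. We prove 4^m ≥ 11m^3 for all m ≥ 6.
When m = 6: 4^m = 4096 and 11m^3 = 2376, so 4096 ≥ 2376.
Inductive step: assume the claim holds for m = k, so 4^k ≥ 11k^3.
Then 4^(k + 1) = 4·(4^k) ≥ 4·(11k^3).
Also, for k ≥ 6 we have 4·(11k^3) ≥ 11(k+1)^3, since 4 ≥ (1 + 1/k)^3 for all k ≥ 6.
Combining, 4^(k + 1) ≥ 11(k+1)^3.
Hence, by induction on m, the claim holds for every m ≥ 6.
Hence the smallest such n₀ is 6.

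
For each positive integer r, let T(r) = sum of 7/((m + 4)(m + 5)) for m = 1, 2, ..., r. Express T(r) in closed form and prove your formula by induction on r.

We claim T(r) = 7r/(5(r + 5)) for all r ≥ 1.
When r = 1: T(1) = 7/30, and the closed form gives 7/30. They agree.
Inductive step: suppose the statement holds for some m ≥ 1, so T(m) = 7m/(5(m + 5)).
Then T(m+1) = T(m) + (7/((m + 5)(m + 6))) = (7m/(5(m + 5))) + (7/((m + 5)(m + 6))).
Simplifying, T(m+1) = 7(m + 1)/(5(m + 6)) = 7(m+1)/(5((m+1) + 5)),
which is the closed form with r = m+1.
By induction, the statement is established for all r ≥ 1.

T(r) = 7r/(5(r + 5))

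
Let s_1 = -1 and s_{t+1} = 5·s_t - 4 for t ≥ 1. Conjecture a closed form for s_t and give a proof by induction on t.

Computing the first terms: s_1 = -1, s_2 = -9, s_3 = -49. This suggests s_t = -2·5^(t - 1) + 1.
Base step (t = 1): the formula gives -1 = -1 = s_1.
Inductive step: assume the claim holds for t = i, so s_i = -2·5^(i - 1) + 1.
Then s_{i+1} = 5·s_i - 4 = 5·(-2·5^(i - 1) + 1) - 4 = -2·5^i + 1 = -2·5^((i+1) - 1) + 1,
which is the claimed formula at t = i+1.
By the principle of mathematical induction, the result holds for all t ≥ 1.

s_t = -2·5^(t - 1) + 1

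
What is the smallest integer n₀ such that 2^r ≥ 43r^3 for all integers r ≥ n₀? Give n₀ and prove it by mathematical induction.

n₀ = 18

At r = 17: 131072 < 211259, so the inequality fails and n₀ ≥ 18. We prove 2^r ≥ 43r^3 for all r ≥ 18.
Base case (r = 18): 2^r = 262144 and 43r^3 = 250776, so 262144 ≥ 250776.
Inductive step: suppose the statement holds for some m ≥ 18, so 2^m ≥ 43m^3.
Then 2^(m + 1) = 2·(2^m) ≥ 2·(43m^3).
Also, for m ≥ 18 we have 2·(43m^3) ≥ 43(m+1)^3, since 2 ≥ (1 + 1/m)^3 for all m ≥ 18.
Combining, 2^(m + 1) ≥ 43(m+1)^3.
Hence, by induction on r, the claim holds for every r ≥ 18.
Hence the smallest such n₀ is 18.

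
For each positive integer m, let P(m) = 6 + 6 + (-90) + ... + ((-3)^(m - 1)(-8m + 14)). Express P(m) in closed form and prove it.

We claim P(m) = (-3)^m(2m - 3) + 3 for all m ≥ 1.
When m = 1: P(1) = 6, and the closed form gives 6. They agree.
Suppose the result is true for m = j, so P(j) = (-3)^j(2j - 3) + 3.
Then P(j+1) = P(j) + ((-3)^j(-8j + 6)) = ((-3)^j(2j - 3) + 3) + ((-3)^j(-8j + 6)).
Simplifying, P(j+1) = -6(-3)^j·j + 3(-3)^j + 3 = (-3)^(j+1)(2(j+1) - 3) + 3,
which is the closed form with m = j+1.
By the principle of mathematical induction, the result holds for all m ≥ 1.

P(m) = (-3)^m(2m - 3) + 3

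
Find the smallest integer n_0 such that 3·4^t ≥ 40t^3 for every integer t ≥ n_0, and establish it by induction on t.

At t = 5: 3072 < 5000, so the inequality fails and n_0 ≥ 6. We prove 3·4^t ≥ 40t^3 for all t ≥ 6.
Base step (t = 6): 3·4^t = 12288 and 40t^3 = 8640, so 12288 ≥ 8640.
Inductive step: assume the claim holds for t = p, so 3·4^p ≥ 40p^3.
Then 3·4^(p + 1) = 4·(3·4^p) ≥ 4·(40p^3).
Also, for p ≥ 6 we have 4·(40p^3) ≥ 40(p+1)^3, since 4 ≥ (1 + 1/p)^3 for all p ≥ 6.
Combining, 3·4^(p + 1) ≥ 40(p+1)^3.
By induction, the statement is established for all t ≥ 6.
Hence the smallest such n_0 is 6.

n_0 = 6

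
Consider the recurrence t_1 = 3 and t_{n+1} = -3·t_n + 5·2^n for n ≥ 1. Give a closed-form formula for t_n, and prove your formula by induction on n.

Computing the first terms: t_1 = 3, t_2 = 1, t_3 = 17. This suggests t_n = (-3)^(n - 1) + 2^n.
Base step (n = 1): the formula gives 3 = 3 = t_1.
Suppose the result is true for n = k, so t_k = (-3)^(k - 1) + 2^k.
Then t_{k+1} = -3·t_k + 5·2^k = -3·((-3)^(k - 1) + 2^k) + 5·2^k = (-3)^k + 2^(k + 1) = (-3)^((k+1) - 1) + 2^(k+1),
which is the claimed formula at n = k+1.
By induction, the statement is established for all n ≥ 1.

t_n = (-3)^(n - 1) + 2^n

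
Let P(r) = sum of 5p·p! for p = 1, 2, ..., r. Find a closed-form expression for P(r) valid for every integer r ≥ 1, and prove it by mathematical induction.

P(r) = 5(r + 1)! - 5

We claim P(r) = 5(r + 1)! - 5 for all r ≥ 1.
For the base case r = 1: P(1) = 5, and the closed form gives 5. They agree.
Suppose the result is true for r = p, so P(p) = 5(p + 1)! - 5.
Then P(p+1) = P(p) + (5(p + 1)(p + 1)!) = (5(p + 1)! - 5) + (5(p + 1)(p + 1)!).
Simplifying, P(p+1) = 5((p+1) + 1)! - 5,
which is the closed form with r = p+1.
This completes the induction.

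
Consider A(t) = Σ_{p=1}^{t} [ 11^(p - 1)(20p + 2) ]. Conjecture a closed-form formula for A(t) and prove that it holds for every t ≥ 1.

We claim A(t) = 2·11^t·t for all t ≥ 1.
Base case (t = 1): A(1) = 22, and the closed form gives 22. They agree.
Inductive step: suppose the statement holds for some p ≥ 1, so A(p) = 2·11^p·p.
Then A(p+1) = A(p) + (11^p(20p + 22)) = (2·11^p·p) + (11^p(20p + 22)).
Simplifying, A(p+1) = 22·11^p(p + 1) = 2·11^(p+1)·(p+1),
which is the closed form with t = p+1.
Hence, by induction on t, the claim holds for every t ≥ 1.

A(t) = 2·11^t·t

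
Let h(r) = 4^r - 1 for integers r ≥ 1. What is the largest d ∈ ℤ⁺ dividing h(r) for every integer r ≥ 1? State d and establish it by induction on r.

d = 3

Computing the first values: h(1) = 3 and h(2) = 15; gcd(3, 15) = 3, so d ≤ 3.
We prove 3 | 4^r - 1 for all r ≥ 1 by induction on r.
Base case (r = 1): h(1) = 3 = 3·(1), so 3 | h(1).
Inductive step: assume the claim holds for r = k, i.e. 3 | h(k). Then
4^{k+1} − 1^{k+1} = 4·4^k − 1·1^k = 4·(4^k − 1^k) + (3)·1^k. The first term is divisible by 3 by the inductive hypothesis, and the second term (3)·1^k is divisible by 3 since 3 | 3. Hence 3 | h(k+1).
By the principle of mathematical induction, the result holds for all r ≥ 1.
Therefore the largest such d is 3.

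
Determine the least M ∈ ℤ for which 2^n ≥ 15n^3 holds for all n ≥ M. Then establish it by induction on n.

At n = 15: 32768 < 50625, so the inequality fails and M ≥ 16. We prove 2^n ≥ 15n^3 for all n ≥ 16.
Base step (n = 16): 2^n = 65536 and 15n^3 = 61440, so 65536 ≥ 61440.
Inductive step: assume the claim holds for n = i, so 2^i ≥ 15i^3.
Then 2^(i + 1) = 2·(2^i) ≥ 2·(15i^3).
Also, for i ≥ 16 we have 2·(15i^3) ≥ 15(i+1)^3, since 2 ≥ (1 + 1/i)^3 for all i ≥ 16.
Combining, 2^(i + 1) ≥ 15(i+1)^3.
By induction, the statement is established for all n ≥ 16.
Hence the smallest such M is 16.

M = 16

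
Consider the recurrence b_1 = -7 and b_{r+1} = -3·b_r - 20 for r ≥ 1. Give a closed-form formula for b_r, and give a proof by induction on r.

b_r = -2(-3)^(r - 1) - 5

Computing the first terms: b_1 = -7, b_2 = 1, b_3 = -23. This suggests b_r = -2(-3)^(r - 1) - 5.
Base case (r = 1): the formula gives -7 = -7 = b_1.
For the inductive step, assume it holds for an arbitrary i ≥ 1, so b_i = -2(-3)^(i - 1) - 5.
Then b_{i+1} = -3·b_i - 20 = -3·(-2(-3)^(i - 1) - 5) - 20 = -2(-3)^i - 5 = -2(-3)^((i+1) - 1) - 5,
which is the claimed formula at r = i+1.
By the principle of mathematical induction, the result holds for all r ≥ 1.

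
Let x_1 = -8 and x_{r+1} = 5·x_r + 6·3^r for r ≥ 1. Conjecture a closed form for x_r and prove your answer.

x_r = -3^(r + 1) + 5^(r - 1)

Computing the first terms: x_1 = -8, x_2 = -22, x_3 = -56. This suggests x_r = -3^(r + 1) + 5^(r - 1).
Base case (r = 1): the formula gives -8 = -8 = x_1.
For the inductive step, assume it holds for an arbitrary m ≥ 1, so x_m = -3^(m + 1) + 5^(m - 1).
Then x_{m+1} = 5·x_m + 6·3^m = 5·(-3^(m + 1) + 5^(m - 1)) + 6·3^m = -3^(m + 2) + 5^m = -3^((m+1) + 1) + 5^((m+1) - 1),
which is the claimed formula at r = m+1.
By the principle of mathematical induction, the result holds for all r ≥ 1.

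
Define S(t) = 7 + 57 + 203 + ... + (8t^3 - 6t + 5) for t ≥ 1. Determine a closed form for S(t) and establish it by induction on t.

S(t) = t(2t^3 + 4t^2 - t + 2)

We claim S(t) = t(2t^3 + 4t^2 - t + 2) for all t ≥ 1.
For the base case t = 1: S(1) = 7, and the closed form gives 7. They agree.
Inductive step: suppose the statement holds for some p ≥ 1, so S(p) = p(2p^3 + 4p^2 - p + 2).
Then S(p+1) = S(p) + (-6p + 8(p + 1)^3 - 1) = (p(2p^3 + 4p^2 - p + 2)) + (-6p + 8(p + 1)^3 - 1).
Simplifying, S(p+1) = (p + 1)(2p^3 + 10p^2 + 13p + 7) = (p+1)(2(p+1)^3 + 4(p+1)^2 - (p+1) + 2),
which is the closed form with t = p+1.
By the principle of mathematical induction, the result holds for all t ≥ 1.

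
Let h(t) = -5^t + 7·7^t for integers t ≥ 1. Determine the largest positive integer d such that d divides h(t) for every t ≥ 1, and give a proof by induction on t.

Computing the first values: h(1) = 44 and h(2) = 318; gcd(44, 318) = 2, so d ≤ 2.
We prove 2 | -5^t + 7·7^t for all t ≥ 1 by induction on t.
Base case (t = 1): h(1) = 44 = 2·(22), so 2 | h(1).
For the inductive step, assume it holds for an arbitrary r ≥ 1, i.e. 2 | h(r). Then
h(r+1) − 7·h(r) = (-5^(r+1) + 7·7^(r+1)) − 7·(-5^r + 7·7^r) = (-1)·5^r·(5 − 7) = (2)·5^r. Since 2 | h(r) by the inductive hypothesis, 2 | 7·h(r); and 2 | 2 since 2 = 2·1. Therefore 2 | h(r+1).
By induction, the statement is established for all t ≥ 1.
Therefore the largest such d is 2.

d = 2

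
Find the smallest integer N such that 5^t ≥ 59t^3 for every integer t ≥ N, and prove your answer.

N = 6

At t = 5: 3125 < 7375, so the inequality fails and N ≥ 6. We prove 5^t ≥ 59t^3 for all t ≥ 6.
When t = 6: 5^t = 15625 and 59t^3 = 12744, so 15625 ≥ 12744.
Inductive step: suppose the statement holds for some k ≥ 6, so 5^k ≥ 59k^3.
Then 5^(k + 1) = 5·(5^k) ≥ 5·(59k^3).
Also, for k ≥ 6 we have 5·(59k^3) ≥ 59(k+1)^3, since 5 ≥ (1 + 1/k)^3 for all k ≥ 6.
Combining, 5^(k + 1) ≥ 59(k+1)^3.
Hence, by induction on t, the claim holds for every t ≥ 6.
Hence the smallest such N is 6.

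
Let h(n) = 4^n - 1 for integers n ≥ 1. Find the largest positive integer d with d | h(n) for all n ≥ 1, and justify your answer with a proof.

d = 3

Computing the first values: h(1) = 3 and h(2) = 15; gcd(3, 15) = 3, so d ≤ 3.
We prove 3 | 4^n - 1 for all n ≥ 1 by induction on n.
For the base case n = 1: h(1) = 3 = 3·(1), so 3 | h(1).
Suppose the result is true for n = p, i.e. 3 | h(p). Then
4^{p+1} − 1^{p+1} = 4·4^p − 1·1^p = 4·(4^p − 1^p) + (3)·1^p. The first term is divisible by 3 by the inductive hypothesis, and the second term (3)·1^p is divisible by 3 since 3 | 3. Hence 3 | h(p+1).
By the principle of mathematical induction, the result holds for all n ≥ 1.
Therefore the largest such d is 3.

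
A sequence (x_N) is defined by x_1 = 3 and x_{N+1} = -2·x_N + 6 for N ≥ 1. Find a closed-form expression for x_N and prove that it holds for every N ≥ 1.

x_N = (-2)^(N - 1) + 2

Computing the first terms: x_1 = 3, x_2 = 0, x_3 = 6. This suggests x_N = (-2)^(N - 1) + 2.
Base case (N = 1): the formula gives 3 = 3 = x_1.
Inductive step: suppose the statement holds for some r ≥ 1, so x_r = (-2)^(r - 1) + 2.
Then x_{r+1} = -2·x_r + 6 = -2·((-2)^(r - 1) + 2) + 6 = (-2)^r + 2 = (-2)^((r+1) - 1) + 2,
which is the claimed formula at N = r+1.
This completes the induction.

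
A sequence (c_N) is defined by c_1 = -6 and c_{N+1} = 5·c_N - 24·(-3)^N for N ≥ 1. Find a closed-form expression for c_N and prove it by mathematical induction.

Computing the first terms: c_1 = -6, c_2 = 42, c_3 = -6. This suggests c_N = -(-3)^(N + 1) + 3·5^(N - 1).
Base step (N = 1): the formula gives -6 = -6 = c_1.
For the inductive step, assume it holds for an arbitrary r ≥ 1, so c_r = -(-3)^(r + 1) + 3·5^(r - 1).
Then c_{r+1} = 5·c_r - 24·(-3)^r = 5·(-(-3)^(r + 1) + 3·5^(r - 1)) - 24·(-3)^r = -(-3)^(r + 2) + 3·5^r = -(-3)^((r+1) + 1) + 3·5^((r+1) - 1),
which is the claimed formula at N = r+1.
Hence, by induction on N, the claim holds for every N ≥ 1.

c_N = -(-3)^(N + 1) + 3·5^(N - 1)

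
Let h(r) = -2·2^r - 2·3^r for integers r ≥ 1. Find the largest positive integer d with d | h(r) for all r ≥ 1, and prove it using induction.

Computing the first values: h(1) = -10 and h(2) = -26; gcd(-10, -26) = 2, so d ≤ 2.
We prove 2 | -2·2^r - 2·3^r for all r ≥ 1 by induction on r.
Base step (r = 1): h(1) = -10 = 2·(-5), so 2 | h(1).
Suppose the result is true for r = m, i.e. 2 | h(m). Then
h(m+1) − 3·h(m) = (-2·2^(m+1) - 2·3^(m+1)) − 3·(-2·2^m - 2·3^m) = (-2)·2^m·(2 − 3) = (2)·2^m. Since 2 | h(m) by the inductive hypothesis, 2 | 3·h(m); and 2 | 2 since 2 = 2·1. Therefore 2 | h(m+1).
By the principle of mathematical induction, the result holds for all r ≥ 1.
Therefore the largest such d is 2.

d = 2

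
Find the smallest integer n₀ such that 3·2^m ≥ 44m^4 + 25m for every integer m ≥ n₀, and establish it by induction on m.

At m = 21: 6291456 < 8557689, so the inequality fails and n₀ ≥ 22. We prove 3·2^m ≥ 44m^4 + 25m for all m ≥ 22.
For the base case m = 22: 3·2^m = 12582912 and 44m^4 + 25m = 10307814, so 12582912 ≥ 10307814.
Suppose the result is true for m = i, so 3·2^i ≥ 44i^4 + 25i.
Then 3·2^(i + 1) = 2·(3·2^i) ≥ 2·(44i^4 + 25i).
Also, for i ≥ 22 we have 2·(44i^4 + 25i) ≥ 44(i+1)^4 + 25(i+1), since 2·(44i^4 + 25i) − (44(i+1)^4 + 25(i+1)) = 44i^4 - 176i^3 - 264i^2 - 151i - 69, which is nonnegative for all i ≥ 22.
Combining, 3·2^(i + 1) ≥ 44(i+1)^4 + 25(i+1).
This completes the induction.
Hence the smallest such n₀ is 22.

n₀ = 22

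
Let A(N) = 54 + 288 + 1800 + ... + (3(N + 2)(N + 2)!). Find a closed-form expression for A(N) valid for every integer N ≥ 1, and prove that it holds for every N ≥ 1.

We claim A(N) = 3(N + 3)! - 18 for all N ≥ 1.
Base case (N = 1): A(1) = 54, and the closed form gives 54. They agree.
Inductive step: suppose the statement holds for some j ≥ 1, so A(j) = 3(j + 3)! - 18.
Then A(j+1) = A(j) + (3(j + 3)(j + 3)!) = (3(j + 3)! - 18) + (3(j + 3)(j + 3)!).
Simplifying, A(j+1) = 3((j+1) + 3)! - 18,
which is the closed form with N = j+1.
This completes the induction.

A(N) = 3(N + 3)! - 18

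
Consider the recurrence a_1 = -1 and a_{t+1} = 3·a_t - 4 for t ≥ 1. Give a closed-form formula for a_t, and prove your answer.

a_t = -3^t + 2

Computing the first terms: a_1 = -1, a_2 = -7, a_3 = -25. This suggests a_t = -3^t + 2.
For the base case t = 1: the formula gives -1 = -1 = a_1.
Suppose the result is true for t = p, so a_p = -3^p + 2.
Then a_{p+1} = 3·a_p - 4 = 3·(-3^p + 2) - 4 = -3^(p + 1) + 2,
which is the claimed formula at t = p+1.
This completes the induction.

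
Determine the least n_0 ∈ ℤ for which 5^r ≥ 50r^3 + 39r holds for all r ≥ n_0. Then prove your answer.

At r = 5: 3125 < 6445, so the inequality fails and n_0 ≥ 6. We prove 5^r ≥ 50r^3 + 39r for all r ≥ 6.
Base step (r = 6): 5^r = 15625 and 50r^3 + 39r = 11034, so 15625 ≥ 11034.
For the inductive step, assume it holds for an arbitrary i ≥ 6, so 5^i ≥ 50i^3 + 39i.
Then 5^(i + 1) = 5·(5^i) ≥ 5·(50i^3 + 39i).
Also, for i ≥ 6 we have 5·(50i^3 + 39i) ≥ 50(i+1)^3 + 39(i+1), since 5·(50i^3 + 39i) − (50(i+1)^3 + 39(i+1)) = 200i^3 - 150i^2 + 6i - 89, which is nonnegative for all i ≥ 6.
Combining, 5^(i + 1) ≥ 50(i+1)^3 + 39(i+1).
Hence, by induction on r, the claim holds for every r ≥ 6.
Hence the smallest such n_0 is 6.

n_0 = 6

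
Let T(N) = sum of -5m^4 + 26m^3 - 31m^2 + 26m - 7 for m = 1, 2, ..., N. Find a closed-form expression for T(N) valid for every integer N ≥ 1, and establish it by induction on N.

T(N) = -N(N^4 - 4N^3 - N^2 - 4N - 1)

We claim T(N) = -N(N^4 - 4N^3 - N^2 - 4N - 1) for all N ≥ 1.
Base case (N = 1): T(1) = 9, and the closed form gives 9. They agree.
Inductive step: assume the claim holds for N = m, so T(m) = m(-m^4 + 4m^3 + m^2 + 4m + 1).
Then T(m+1) = T(m) + (-5m^4 + 6m^3 + 17m^2 + 22m + 9) = (m(-m^4 + 4m^3 + m^2 + 4m + 1)) + (-5m^4 + 6m^3 + 17m^2 + 22m + 9).
Simplifying, T(m+1) = -(m + 1)(m^4 - 7m^2 - 14m - 9) = -(m+1)((m+1)^4 - 4(m+1)^3 - (m+1)^2 - 4(m+1) - 1),
which is the closed form with N = m+1.
This completes the induction.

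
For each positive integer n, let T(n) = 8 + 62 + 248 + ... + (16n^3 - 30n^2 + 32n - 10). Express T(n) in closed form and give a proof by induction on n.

T(n) = n(4n^3 - 2n^2 + 5n + 1)

We claim T(n) = n(4n^3 - 2n^2 + 5n + 1) for all n ≥ 1.
Base step (n = 1): T(1) = 8, and the closed form gives 8. They agree.
For the inductive step, assume it holds for an arbitrary i ≥ 1, so T(i) = i(4i^3 - 2i^2 + 5i + 1).
Then T(i+1) = T(i) + (16i^3 + 18i^2 + 20i + 8) = (i(4i^3 - 2i^2 + 5i + 1)) + (16i^3 + 18i^2 + 20i + 8).
Simplifying, T(i+1) = (i + 1)(4i^3 + 10i^2 + 13i + 8) = (i+1)(4(i+1)^3 - 2(i+1)^2 + 5(i+1) + 1),
which is the closed form with n = i+1.
Hence, by induction on n, the claim holds for every n ≥ 1.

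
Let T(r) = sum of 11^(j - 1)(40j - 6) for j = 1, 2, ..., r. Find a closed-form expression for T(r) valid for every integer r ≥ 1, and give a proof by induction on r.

We claim T(r) = 11^r(4r - 1) + 1 for all r ≥ 1.
For the base case r = 1: T(1) = 34, and the closed form gives 34. They agree.
Suppose the result is true for r = j, so T(j) = 11^j(4j - 1) + 1.
Then T(j+1) = T(j) + (11^j(40j + 34)) = (11^j(4j - 1) + 1) + (11^j(40j + 34)).
Simplifying, T(j+1) = 44·11^j·j + 33·11^j + 1 = 11^(j+1)(4(j+1) - 1) + 1,
which is the closed form with r = j+1.
By induction, the statement is established for all r ≥ 1.

T(r) = 11^r(4r - 1) + 1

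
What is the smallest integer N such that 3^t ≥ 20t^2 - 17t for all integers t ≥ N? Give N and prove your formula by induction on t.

N = 6

At t = 5: 243 < 415, so the inequality fails and N ≥ 6. We prove 3^t ≥ 20t^2 - 17t for all t ≥ 6.
For the base case t = 6: 3^t = 729 and 20t^2 - 17t = 618, so 729 ≥ 618.
Inductive step: assume the claim holds for t = r, so 3^r ≥ 20r^2 - 17r.
Then 3^(r + 1) = 3·(3^r) ≥ 3·(20r^2 - 17r).
Also, for r ≥ 6 we have 3·(20r^2 - 17r) ≥ 20(r+1)^2 - 17(r+1), since 3·(20r^2 - 17r) − (20(r+1)^2 - 17(r+1)) = 40r^2 - 74r - 3, which is nonnegative for all r ≥ 6.
Combining, 3^(r + 1) ≥ 20(r+1)^2 - 17(r+1).
Hence, by induction on t, the claim holds for every t ≥ 6.
Hence the smallest such N is 6.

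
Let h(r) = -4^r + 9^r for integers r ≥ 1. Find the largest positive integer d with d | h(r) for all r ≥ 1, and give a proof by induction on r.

d = 5

Computing the first values: h(1) = 5 and h(2) = 65; gcd(5, 65) = 5, so d ≤ 5.
We prove 5 | -4^r + 9^r for all r ≥ 1 by induction on r.
Base step (r = 1): h(1) = 5 = 5·(1), so 5 | h(1).
Inductive step: assume the claim holds for r = p, i.e. 5 | h(p). Then
9^{p+1} − 4^{p+1} = 9·9^p − 4·4^p = 9·(9^p − 4^p) + (5)·4^p. The first term is divisible by 5 by the inductive hypothesis, and the second term (5)·4^p is divisible by 5 since 5 | 5. Hence 5 | h(p+1).
This completes the induction.
Therefore the largest such d is 5.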